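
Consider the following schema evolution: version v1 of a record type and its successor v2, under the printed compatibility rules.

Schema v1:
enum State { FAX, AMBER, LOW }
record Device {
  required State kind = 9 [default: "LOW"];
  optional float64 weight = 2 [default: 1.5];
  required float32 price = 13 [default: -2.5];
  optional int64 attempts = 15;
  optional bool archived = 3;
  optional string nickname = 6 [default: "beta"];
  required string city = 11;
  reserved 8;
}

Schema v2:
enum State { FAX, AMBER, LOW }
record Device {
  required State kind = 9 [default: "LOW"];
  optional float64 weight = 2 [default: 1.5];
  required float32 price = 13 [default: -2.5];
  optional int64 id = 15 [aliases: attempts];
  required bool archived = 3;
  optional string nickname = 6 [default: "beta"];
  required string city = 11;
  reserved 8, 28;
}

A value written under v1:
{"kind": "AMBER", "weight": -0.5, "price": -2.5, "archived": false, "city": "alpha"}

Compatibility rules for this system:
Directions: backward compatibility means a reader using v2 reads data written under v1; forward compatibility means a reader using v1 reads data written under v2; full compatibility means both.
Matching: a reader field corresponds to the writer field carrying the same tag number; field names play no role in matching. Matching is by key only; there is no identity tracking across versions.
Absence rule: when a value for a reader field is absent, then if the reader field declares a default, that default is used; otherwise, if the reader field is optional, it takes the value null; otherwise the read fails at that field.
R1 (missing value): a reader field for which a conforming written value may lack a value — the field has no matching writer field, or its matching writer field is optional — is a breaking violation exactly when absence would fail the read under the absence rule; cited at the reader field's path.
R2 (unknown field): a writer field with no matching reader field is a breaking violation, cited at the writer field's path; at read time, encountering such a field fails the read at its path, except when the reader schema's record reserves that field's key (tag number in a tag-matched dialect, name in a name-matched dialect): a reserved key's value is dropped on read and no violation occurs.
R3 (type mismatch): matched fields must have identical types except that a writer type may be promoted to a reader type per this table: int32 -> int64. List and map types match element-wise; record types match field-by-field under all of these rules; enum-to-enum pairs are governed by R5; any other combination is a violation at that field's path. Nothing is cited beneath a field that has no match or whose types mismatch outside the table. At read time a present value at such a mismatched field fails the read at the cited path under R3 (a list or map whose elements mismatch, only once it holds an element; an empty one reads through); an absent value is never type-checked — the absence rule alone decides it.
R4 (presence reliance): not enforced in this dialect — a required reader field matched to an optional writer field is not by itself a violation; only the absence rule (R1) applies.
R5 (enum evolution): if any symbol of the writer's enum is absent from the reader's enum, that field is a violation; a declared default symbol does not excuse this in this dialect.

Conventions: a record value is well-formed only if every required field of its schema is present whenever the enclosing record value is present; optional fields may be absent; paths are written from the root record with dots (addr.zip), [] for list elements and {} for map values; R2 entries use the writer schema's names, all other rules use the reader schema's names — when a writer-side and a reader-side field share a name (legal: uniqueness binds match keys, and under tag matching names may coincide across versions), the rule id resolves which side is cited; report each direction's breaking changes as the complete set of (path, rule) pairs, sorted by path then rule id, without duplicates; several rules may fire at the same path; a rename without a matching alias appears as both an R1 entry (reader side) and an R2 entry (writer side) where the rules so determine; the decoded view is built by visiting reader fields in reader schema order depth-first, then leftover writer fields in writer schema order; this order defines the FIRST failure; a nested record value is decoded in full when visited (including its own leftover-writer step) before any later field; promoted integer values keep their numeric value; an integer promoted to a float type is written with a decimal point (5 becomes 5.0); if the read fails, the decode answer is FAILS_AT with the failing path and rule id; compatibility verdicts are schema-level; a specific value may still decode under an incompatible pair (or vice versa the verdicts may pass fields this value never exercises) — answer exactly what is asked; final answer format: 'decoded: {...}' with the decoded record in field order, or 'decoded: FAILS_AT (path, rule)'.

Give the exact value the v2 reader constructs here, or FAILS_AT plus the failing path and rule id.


decoded: {"kind": "AMBER", "weight": -0.5, "price": -2.5, "id": null, "archived": false, "nickname": "beta", "city": "alpha"}

each type pair in Device: writer, then reader
decode (reader v2):
  kind := "AMBER"
  weight := -0.5
  price := -2.5
  id := null (not supplied -> null)
  archived := false
  nickname := "beta" (no value, default fills)
  city := "alpha"
  => decoded: {"kind": "AMBER", "weight": -0.5, "price": -2.5, "id": null, "archived": false, "nickname": "beta", "city": "alpha"}
diffs on Device not affecting the asked answer:
  field archived in record Device: optional changed to required -> a verdict-level change on Device — the shown value reads the same


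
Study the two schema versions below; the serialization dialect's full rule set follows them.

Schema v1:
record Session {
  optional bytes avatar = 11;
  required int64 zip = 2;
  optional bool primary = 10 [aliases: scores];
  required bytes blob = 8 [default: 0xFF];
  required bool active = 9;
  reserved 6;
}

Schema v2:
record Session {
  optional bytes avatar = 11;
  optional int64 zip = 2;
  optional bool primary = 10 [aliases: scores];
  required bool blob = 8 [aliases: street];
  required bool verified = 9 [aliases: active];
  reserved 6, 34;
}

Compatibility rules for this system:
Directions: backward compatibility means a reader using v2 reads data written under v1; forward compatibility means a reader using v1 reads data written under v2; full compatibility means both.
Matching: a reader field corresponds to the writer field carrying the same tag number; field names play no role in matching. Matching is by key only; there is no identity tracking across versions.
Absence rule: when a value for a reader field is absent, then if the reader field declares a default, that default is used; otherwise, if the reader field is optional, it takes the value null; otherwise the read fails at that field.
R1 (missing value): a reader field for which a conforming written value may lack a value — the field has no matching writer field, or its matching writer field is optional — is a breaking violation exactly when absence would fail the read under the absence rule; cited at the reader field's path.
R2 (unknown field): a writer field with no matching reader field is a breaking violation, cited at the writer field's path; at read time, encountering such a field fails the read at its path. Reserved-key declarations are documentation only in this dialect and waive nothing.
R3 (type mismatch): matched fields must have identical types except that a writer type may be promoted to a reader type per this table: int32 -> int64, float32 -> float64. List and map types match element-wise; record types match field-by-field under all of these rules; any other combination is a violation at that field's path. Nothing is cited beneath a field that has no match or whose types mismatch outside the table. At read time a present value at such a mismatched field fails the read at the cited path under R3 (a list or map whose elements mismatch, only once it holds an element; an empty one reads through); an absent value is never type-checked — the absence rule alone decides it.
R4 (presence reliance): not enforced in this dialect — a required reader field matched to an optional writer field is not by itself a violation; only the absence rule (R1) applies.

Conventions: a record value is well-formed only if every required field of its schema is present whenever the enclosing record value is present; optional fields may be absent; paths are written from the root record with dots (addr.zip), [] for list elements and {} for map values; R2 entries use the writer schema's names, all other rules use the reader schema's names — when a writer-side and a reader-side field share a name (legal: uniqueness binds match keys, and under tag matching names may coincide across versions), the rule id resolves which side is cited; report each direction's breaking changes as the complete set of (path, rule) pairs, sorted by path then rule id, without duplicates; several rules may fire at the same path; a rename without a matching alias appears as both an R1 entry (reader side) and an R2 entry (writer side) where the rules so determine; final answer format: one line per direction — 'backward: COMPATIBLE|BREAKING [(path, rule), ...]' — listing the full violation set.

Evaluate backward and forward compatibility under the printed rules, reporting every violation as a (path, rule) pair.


the writer's type comes first in each Session pair
backward on Session — v2 reading data written by v1:
  avatar: paired with writer avatar (bytes -> bytes; writer optional)
  zip: paired with writer zip (int64 -> int64; writer required)
  primary: paired with writer primary (bool -> bool; writer optional)
  blob: paired with writer blob (bytes -> bool; writer required)
  verified: paired with writer active (bool -> bool; writer required)
  rule R3 violated at blob
  => backward verdict for Session: BREAKING, 1 violation(s)
forward on Session — v1 reading data written by v2:
  avatar: paired with writer avatar (bytes -> bytes; writer optional)
  zip: paired with writer zip (int64 -> int64; writer optional)
  primary: paired with writer primary (bool -> bool; writer optional)
  blob: paired with writer blob (bool -> bytes; writer required)
  active: paired with writer verified (bool -> bool; writer required)
  rule R3 violated at blob
  rule R1 violated at zip
  => forward verdict for Session: BREAKING, 2 violation(s)

backward: BREAKING [(blob, R3)]; forward: BREAKING [(blob, R3), (zip, R1)]


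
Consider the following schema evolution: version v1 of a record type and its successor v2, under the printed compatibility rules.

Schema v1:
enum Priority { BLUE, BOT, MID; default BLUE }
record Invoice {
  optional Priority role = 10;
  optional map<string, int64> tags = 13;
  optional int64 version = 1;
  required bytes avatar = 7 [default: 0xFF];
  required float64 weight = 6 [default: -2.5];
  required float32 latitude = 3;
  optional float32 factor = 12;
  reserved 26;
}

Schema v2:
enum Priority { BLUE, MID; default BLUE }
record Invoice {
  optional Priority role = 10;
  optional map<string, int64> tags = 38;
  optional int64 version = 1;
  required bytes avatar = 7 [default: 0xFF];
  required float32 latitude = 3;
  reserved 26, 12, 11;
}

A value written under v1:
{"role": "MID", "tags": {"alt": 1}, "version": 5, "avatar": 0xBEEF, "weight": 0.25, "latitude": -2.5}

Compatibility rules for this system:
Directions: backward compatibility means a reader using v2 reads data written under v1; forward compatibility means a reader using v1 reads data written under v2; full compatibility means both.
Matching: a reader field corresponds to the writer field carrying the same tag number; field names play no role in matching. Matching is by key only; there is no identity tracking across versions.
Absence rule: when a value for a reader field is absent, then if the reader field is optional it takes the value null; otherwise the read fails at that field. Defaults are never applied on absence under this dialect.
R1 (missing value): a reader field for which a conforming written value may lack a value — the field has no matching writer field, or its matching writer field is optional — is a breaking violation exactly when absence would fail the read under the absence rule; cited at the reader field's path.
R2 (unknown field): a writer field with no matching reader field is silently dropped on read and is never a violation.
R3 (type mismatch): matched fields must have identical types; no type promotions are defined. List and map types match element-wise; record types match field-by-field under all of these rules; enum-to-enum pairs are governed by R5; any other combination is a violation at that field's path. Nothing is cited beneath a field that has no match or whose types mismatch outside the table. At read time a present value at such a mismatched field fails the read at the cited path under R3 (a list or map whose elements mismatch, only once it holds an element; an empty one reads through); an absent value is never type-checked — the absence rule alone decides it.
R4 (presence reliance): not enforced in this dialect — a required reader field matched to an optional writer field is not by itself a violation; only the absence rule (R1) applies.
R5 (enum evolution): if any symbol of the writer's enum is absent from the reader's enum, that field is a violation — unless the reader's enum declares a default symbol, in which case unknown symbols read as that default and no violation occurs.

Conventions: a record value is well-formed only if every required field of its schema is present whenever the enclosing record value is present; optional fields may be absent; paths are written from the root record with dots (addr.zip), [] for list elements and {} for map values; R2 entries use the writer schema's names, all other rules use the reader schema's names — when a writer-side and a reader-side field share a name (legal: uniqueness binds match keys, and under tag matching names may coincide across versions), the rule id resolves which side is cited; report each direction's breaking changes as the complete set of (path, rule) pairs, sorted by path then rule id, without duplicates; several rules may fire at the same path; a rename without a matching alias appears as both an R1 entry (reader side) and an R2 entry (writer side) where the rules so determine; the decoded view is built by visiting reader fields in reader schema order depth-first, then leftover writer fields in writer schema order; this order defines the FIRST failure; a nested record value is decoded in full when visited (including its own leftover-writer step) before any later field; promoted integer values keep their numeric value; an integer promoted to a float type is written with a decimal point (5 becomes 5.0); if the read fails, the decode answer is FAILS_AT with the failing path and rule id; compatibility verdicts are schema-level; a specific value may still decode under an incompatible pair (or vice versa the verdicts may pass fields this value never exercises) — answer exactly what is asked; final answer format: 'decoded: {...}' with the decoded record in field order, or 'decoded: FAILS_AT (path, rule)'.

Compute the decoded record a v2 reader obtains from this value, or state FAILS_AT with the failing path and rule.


decoded: {"role": "MID", "tags": null, "version": 5, "avatar": 0xBEEF, "latitude": -2.5}

each type pair in Invoice: writer, then reader
decode walk for Invoice under reader schema v2:
  role := "MID"
  tags := null (missing; optional => null)
  version := 5
  avatar := 0xBEEF
  latitude := -2.5
  writer tags: no reader field; dropped
  writer weight: no reader field; dropped
  => decoded: {"role": "MID", "tags": null, "version": 5, "avatar": 0xBEEF, "latitude": -2.5}
the other Invoice changes do not affect what is asked:
  enum Priority (field role in record Invoice): symbol BOT removed -> fires no rule on Invoice under this dialect and leaves the result unchanged


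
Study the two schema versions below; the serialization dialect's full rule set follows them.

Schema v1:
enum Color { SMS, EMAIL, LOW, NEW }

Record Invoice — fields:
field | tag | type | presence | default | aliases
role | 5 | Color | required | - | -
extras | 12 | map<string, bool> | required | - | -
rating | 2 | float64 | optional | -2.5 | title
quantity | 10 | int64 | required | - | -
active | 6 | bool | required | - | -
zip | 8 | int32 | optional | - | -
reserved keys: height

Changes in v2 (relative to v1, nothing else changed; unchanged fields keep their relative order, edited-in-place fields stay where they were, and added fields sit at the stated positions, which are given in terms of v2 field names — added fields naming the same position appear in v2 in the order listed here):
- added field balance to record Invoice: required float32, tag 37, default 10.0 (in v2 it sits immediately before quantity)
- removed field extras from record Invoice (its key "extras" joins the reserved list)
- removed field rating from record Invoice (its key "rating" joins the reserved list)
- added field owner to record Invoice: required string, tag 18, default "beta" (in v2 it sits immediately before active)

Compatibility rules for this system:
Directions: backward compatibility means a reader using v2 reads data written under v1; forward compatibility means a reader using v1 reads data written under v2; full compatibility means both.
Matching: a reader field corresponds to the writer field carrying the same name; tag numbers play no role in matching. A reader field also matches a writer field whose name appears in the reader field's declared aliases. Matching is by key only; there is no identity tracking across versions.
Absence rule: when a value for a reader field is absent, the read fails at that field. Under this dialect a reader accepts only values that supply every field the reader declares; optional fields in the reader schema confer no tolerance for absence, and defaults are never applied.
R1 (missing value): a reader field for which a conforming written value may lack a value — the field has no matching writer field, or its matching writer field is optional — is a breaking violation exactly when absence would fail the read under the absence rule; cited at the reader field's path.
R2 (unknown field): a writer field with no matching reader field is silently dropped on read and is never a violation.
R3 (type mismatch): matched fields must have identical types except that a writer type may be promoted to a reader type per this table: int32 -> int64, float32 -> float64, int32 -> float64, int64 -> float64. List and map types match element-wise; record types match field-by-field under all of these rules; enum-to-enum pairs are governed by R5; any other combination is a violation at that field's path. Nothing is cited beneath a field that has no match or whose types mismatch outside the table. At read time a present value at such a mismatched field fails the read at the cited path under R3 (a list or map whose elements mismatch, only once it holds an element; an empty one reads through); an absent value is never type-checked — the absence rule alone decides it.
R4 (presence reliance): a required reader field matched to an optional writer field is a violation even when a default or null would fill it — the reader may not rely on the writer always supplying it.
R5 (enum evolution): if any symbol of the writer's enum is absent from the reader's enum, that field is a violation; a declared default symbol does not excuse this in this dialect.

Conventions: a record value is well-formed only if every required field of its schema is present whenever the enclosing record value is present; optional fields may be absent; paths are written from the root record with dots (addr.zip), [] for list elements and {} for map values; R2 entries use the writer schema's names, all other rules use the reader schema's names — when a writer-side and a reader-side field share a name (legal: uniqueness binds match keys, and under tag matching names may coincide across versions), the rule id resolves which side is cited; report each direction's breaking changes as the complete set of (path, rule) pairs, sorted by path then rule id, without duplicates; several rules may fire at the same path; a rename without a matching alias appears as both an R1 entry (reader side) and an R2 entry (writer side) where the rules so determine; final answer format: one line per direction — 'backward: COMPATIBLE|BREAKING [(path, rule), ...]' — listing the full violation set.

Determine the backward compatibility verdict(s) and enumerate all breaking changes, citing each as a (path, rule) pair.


backward: BREAKING [(balance, R1), (owner, R1), (zip, R1)]

arrows below run writer -> reader for Invoice
backward for Invoice (reader v2, writer v1):
  role: paired with writer role (Color -> Color; writer required)
  no writer field matches reader balance
  quantity: paired with writer quantity (int64 -> int64; writer required)
  no writer field matches reader owner
  active: paired with writer active (bool -> bool; writer required)
  zip: paired with writer zip (int32 -> int32; writer optional)
  extras (writer side), unknown to reader
  rating (writer side), unknown to reader
  rule R1 violated at balance
  rule R1 violated at owner
  rule R1 violated at zip
  => backward verdict for Invoice: BREAKING, 3 violation(s)
the other Invoice changes do not affect what is asked:
  removed field extras from record Invoice (its key "extras" joins the reserved list) -> its effect on Invoice is confined to the forward direction, not asked


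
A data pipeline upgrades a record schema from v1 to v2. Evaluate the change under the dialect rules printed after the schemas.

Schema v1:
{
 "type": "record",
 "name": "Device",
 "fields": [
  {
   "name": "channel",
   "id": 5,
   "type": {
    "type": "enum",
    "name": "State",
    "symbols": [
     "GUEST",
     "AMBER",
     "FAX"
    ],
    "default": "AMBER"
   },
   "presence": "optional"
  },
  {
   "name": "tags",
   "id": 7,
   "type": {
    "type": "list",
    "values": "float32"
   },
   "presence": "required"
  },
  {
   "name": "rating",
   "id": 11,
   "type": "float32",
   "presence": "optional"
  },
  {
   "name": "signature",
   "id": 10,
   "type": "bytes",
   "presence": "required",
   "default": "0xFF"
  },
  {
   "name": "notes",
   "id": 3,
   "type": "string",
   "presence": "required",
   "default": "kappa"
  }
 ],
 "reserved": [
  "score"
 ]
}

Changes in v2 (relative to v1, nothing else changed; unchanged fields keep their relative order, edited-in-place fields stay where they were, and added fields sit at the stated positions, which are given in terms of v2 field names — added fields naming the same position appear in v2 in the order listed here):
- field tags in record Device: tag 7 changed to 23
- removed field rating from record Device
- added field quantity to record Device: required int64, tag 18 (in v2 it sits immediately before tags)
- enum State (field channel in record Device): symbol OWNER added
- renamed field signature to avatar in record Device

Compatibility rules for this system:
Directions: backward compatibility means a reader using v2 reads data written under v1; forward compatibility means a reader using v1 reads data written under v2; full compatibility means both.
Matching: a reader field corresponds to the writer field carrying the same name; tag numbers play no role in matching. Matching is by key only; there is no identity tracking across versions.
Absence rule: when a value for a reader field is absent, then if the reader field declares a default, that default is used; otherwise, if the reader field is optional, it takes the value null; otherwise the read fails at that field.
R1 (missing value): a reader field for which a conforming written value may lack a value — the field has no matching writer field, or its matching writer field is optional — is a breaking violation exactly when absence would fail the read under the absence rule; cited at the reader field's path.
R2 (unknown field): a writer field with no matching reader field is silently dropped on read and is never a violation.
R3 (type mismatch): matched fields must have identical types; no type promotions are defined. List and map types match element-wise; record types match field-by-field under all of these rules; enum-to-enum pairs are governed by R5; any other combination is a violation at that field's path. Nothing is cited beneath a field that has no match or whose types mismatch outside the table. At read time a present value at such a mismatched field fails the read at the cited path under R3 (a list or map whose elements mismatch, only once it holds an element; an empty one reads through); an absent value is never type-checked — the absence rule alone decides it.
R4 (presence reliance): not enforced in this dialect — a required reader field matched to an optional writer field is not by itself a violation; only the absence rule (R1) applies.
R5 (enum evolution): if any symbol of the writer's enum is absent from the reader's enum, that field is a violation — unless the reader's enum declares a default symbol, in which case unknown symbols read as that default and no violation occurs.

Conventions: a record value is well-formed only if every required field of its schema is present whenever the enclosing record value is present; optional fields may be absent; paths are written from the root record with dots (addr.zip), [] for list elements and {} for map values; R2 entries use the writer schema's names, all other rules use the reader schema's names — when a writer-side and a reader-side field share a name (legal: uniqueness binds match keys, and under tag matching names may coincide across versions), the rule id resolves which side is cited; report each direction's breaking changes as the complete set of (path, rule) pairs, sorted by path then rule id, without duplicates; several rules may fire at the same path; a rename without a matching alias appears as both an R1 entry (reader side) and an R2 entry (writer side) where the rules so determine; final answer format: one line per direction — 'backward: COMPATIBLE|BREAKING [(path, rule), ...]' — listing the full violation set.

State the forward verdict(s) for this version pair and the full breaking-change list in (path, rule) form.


arrows below run writer -> reader for Device
checking forward for Device: reader v1 against writer v2:
  writer optional, State -> State: reader channel maps from writer channel
  writer required, list<float32> -> list<float32>: reader tags maps from writer tags
  no writer field matches reader rating
  no writer field matches reader signature
  writer required, string -> string: reader notes maps from writer notes
  writer quantity: unknown to reader
  writer avatar: unknown to reader
  => forward: COMPATIBLE
ruling out the remaining Device differences:
  field tags in record Device: tag 7 changed to 23 -> inert for the asked Device verdict: nothing fires
  removed field rating from record Device -> inert for the asked Device verdict: nothing fires
  added field quantity to record Device: required int64, tag 18 (in v2 it sits immediately before tags) -> matters only for Device's backward compatibility — outside the asked direction
  enum State (field channel in record Device): symbol OWNER added -> inert for the asked Device verdict: nothing fires
  renamed field signature to avatar in record Device -> inert for the asked Device verdict: nothing fires

forward: COMPATIBLE []


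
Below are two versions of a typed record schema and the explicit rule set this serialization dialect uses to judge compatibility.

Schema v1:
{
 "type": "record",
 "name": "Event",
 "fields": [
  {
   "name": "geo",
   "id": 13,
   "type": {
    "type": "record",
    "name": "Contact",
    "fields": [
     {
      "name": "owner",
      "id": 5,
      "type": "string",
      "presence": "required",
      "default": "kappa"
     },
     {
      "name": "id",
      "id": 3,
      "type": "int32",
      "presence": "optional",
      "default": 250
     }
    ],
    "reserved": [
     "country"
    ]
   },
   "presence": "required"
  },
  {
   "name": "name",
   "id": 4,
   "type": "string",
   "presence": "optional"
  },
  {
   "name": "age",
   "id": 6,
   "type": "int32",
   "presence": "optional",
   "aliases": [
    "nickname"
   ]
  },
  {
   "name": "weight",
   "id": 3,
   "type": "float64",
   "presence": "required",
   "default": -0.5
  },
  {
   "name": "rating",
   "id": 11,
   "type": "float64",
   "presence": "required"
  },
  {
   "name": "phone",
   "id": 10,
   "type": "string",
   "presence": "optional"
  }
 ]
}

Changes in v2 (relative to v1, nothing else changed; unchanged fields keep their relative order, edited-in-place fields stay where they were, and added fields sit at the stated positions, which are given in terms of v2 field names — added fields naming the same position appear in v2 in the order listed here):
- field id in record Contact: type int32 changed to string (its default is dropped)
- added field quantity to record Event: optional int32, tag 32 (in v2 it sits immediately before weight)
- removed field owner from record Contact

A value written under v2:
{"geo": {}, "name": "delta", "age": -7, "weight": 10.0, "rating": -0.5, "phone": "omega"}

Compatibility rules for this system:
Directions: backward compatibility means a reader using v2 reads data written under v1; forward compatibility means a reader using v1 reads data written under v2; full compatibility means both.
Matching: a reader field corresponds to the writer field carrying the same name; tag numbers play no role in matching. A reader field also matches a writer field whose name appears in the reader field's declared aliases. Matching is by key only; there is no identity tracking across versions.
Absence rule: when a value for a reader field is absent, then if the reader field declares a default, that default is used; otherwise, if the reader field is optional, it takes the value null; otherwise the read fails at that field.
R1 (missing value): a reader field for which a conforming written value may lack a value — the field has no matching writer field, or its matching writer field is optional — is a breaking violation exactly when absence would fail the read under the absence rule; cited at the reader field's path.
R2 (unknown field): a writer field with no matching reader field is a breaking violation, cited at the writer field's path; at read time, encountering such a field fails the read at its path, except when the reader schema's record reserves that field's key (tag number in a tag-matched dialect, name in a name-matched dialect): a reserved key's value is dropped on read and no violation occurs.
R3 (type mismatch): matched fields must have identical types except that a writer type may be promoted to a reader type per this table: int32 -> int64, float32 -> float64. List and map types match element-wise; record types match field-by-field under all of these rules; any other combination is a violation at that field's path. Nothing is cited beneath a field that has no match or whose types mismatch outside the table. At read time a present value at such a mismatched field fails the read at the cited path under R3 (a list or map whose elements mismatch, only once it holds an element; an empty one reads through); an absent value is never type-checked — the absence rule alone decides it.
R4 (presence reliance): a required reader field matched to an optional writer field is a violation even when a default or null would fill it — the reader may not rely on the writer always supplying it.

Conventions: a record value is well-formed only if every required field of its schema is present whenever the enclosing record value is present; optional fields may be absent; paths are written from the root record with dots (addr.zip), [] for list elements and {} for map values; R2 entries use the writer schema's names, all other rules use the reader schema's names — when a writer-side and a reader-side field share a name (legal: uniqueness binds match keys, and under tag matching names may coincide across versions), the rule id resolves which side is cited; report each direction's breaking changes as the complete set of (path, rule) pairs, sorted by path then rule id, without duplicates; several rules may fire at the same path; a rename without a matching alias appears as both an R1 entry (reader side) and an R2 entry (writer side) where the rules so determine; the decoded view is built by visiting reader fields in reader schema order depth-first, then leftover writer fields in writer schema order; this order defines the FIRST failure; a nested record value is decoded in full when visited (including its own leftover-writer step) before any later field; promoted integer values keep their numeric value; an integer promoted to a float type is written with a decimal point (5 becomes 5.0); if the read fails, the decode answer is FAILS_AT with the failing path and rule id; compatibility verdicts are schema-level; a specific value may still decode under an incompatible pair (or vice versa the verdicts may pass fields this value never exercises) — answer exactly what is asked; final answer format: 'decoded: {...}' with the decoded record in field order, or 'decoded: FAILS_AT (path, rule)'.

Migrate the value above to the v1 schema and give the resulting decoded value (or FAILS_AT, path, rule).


decoded: {"geo": {"owner": "kappa", "id": 250}, "name": "delta", "age": -7, "weight": 10.0, "rating": -0.5, "phone": "omega"}

the writer's type comes first in each Event pair
migrating the Event value to v1:
  geo.owner := "kappa" (absent -> default)
  geo.id := 250 (absent -> default)
  name := "delta"
  age := -7
  weight := 10.0
  rating := -0.5
  phone := "omega"
  => decoded: {"geo": {"owner": "kappa", "id": 250}, "name": "delta", "age": -7, "weight": 10.0, "rating": -0.5, "phone": "omega"}
checking off the Event differences that do not matter here:
  field id in record Contact: type int32 changed to string (its default is dropped) -> schema-level compatibility only; this Event value's decode is unchanged
  added field quantity to record Event: optional int32, tag 32 (in v2 it sits immediately before weight) -> schema-level compatibility only; this Event value's decode is unchanged
  removed field owner from record Contact -> schema-level compatibility only; this Event value's decode is unchanged


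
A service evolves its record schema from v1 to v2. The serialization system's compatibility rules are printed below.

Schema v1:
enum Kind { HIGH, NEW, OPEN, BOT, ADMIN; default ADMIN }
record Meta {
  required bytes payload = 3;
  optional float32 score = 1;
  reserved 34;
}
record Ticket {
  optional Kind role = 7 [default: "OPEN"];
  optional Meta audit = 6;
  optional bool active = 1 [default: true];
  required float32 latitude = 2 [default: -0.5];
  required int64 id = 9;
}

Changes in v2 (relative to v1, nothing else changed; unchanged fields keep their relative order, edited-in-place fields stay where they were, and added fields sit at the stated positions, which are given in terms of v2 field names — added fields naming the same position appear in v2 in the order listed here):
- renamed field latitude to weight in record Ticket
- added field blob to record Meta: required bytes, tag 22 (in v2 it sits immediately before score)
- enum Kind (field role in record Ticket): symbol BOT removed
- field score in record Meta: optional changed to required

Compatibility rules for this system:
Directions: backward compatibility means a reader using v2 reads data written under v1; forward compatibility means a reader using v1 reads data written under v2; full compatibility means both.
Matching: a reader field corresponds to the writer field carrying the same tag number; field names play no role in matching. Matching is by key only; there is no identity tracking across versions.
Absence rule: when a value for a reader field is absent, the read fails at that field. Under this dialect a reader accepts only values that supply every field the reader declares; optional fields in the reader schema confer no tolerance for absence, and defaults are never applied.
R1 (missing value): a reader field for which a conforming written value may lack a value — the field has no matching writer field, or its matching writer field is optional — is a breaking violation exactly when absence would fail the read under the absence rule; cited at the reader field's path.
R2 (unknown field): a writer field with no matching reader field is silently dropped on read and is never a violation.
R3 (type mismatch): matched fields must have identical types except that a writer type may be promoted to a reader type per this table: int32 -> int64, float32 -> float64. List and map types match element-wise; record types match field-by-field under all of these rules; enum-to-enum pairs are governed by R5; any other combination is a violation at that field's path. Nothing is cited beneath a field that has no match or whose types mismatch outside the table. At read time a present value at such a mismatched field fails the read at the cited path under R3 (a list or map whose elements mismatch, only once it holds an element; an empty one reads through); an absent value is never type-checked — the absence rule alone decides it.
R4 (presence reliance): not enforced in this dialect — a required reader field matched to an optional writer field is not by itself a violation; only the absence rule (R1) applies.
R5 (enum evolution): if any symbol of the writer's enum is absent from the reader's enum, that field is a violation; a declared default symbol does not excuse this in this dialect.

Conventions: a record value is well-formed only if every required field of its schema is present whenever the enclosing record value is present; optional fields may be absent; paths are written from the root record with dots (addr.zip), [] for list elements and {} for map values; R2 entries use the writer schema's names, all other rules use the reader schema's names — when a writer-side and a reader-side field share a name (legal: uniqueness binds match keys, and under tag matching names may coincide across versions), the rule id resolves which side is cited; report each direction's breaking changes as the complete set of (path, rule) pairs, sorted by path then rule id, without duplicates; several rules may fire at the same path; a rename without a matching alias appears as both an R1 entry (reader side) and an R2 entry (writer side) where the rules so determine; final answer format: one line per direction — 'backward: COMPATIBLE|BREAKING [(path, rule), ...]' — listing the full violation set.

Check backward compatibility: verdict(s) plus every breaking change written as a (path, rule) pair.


the writer's type comes first in each Ticket pair
backward pass over Ticket, reader schema v2, writer schema v1:
  role <- role (Kind -> Kind, writer optional)
  audit <- audit (Meta -> Meta, writer optional)
  active <- active (bool -> bool, writer optional)
  weight <- latitude (float32 -> float32, writer required)
  id <- id (int64 -> int64, writer required)
  audit.payload <- audit.payload (bytes -> bytes, writer required)
  audit.blob has no writer counterpart
  audit.score <- audit.score (float32 -> float32, writer optional)
  breaking: (active, R1)
  breaking: (audit, R1)
  breaking: (audit.blob, R1)
  breaking: (audit.score, R1)
  breaking: (role, R1)
  breaking: (role, R5)
  backward on Ticket therefore BREAKING (6)
diffs on Ticket not affecting the asked answer:
  renamed field latitude to weight in record Ticket -> no rule fires on it in Ticket's dialect; the asked verdict holds
  field score in record Meta: optional changed to required -> its effect on Ticket is confined to the forward direction, not asked

backward: BREAKING [(active, R1), (audit, R1), (audit.blob, R1), (audit.score, R1), (role, R1), (role, R5)]


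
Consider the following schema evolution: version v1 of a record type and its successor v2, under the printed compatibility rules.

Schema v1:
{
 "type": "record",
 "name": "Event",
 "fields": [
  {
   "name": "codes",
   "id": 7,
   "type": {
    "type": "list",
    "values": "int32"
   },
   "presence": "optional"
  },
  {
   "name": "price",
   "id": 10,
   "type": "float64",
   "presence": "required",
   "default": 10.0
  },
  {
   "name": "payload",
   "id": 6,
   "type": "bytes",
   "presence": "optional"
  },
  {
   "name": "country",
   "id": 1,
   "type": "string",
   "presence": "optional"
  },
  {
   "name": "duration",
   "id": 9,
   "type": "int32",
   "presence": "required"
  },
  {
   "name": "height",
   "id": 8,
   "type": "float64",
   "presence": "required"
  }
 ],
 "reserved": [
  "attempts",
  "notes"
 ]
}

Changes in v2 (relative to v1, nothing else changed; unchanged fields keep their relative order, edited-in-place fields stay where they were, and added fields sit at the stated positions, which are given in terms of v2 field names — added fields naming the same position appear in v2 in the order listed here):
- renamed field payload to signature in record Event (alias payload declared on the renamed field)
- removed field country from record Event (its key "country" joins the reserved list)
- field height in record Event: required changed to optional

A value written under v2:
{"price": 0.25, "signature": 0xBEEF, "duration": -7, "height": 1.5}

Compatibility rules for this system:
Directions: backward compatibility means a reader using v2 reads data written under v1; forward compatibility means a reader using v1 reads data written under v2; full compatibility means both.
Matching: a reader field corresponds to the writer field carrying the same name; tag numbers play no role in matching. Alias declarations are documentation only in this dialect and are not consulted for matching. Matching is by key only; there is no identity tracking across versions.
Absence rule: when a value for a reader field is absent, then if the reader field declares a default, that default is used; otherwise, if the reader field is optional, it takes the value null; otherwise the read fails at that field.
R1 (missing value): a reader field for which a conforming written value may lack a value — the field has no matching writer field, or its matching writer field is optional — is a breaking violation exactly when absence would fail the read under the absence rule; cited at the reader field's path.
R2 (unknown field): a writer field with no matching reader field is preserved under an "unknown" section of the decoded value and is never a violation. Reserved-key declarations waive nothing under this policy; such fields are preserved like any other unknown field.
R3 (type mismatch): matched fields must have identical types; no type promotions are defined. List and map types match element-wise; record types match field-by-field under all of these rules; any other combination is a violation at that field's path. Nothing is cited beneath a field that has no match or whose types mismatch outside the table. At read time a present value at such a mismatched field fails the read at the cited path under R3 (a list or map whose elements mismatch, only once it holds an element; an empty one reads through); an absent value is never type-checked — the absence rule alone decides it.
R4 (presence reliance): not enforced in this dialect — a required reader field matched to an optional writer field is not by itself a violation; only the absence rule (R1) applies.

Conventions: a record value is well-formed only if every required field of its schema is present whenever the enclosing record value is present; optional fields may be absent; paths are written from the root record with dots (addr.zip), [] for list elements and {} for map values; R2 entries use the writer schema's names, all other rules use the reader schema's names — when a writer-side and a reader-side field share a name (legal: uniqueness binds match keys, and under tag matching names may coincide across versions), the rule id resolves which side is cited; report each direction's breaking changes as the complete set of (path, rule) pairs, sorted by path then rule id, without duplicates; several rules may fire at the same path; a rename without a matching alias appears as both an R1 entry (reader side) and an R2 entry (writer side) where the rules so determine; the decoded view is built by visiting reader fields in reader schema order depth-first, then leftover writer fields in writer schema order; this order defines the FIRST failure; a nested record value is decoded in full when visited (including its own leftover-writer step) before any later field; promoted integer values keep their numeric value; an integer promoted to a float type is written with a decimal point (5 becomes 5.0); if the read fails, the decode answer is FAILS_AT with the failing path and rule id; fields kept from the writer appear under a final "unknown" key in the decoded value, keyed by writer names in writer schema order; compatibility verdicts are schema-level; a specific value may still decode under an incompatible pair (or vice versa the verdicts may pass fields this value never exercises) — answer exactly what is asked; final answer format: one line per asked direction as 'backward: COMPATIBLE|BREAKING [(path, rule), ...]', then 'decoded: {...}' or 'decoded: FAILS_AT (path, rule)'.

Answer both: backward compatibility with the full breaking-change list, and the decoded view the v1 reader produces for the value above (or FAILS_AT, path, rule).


each type pair in Event: writer, then reader
checking backward for Event: reader v2 against writer v1:
  writer optional, list<int32> -> list<int32>: reader codes maps from writer codes
  writer required, float64 -> float64: reader price maps from writer price
  signature: no writer match
  writer required, int32 -> int32: reader duration maps from writer duration
  writer required, float64 -> float64: reader height maps from writer height
  writer field payload has no reader counterpart
  writer field country has no reader counterpart
  => no violations; backward on Event: COMPATIBLE
migrating the Event value to v1:
  codes := null (absent, optional -> null)
  price := 0.25
  payload := null (absent, optional -> null)
  country := null (absent, optional -> null)
  duration := -7
  height := 1.5
  writer signature: kept under "unknown"
  => decoded: {"codes": null, "price": 0.25, "payload": null, "country": null, "duration": -7, "height": 1.5, "unknown": {"signature": 0xBEEF}}
checking off the Event differences that do not matter here:
  removed field country from record Event (its key "country" joins the reserved list) -> triggers nothing under Event's printed rules — same verdict
  field height in record Event: required changed to optional -> its effect on Event is confined to the forward direction, not asked

backward: COMPATIBLE []; decoded: {"codes": null, "price": 0.25, "payload": null, "country": null, "duration": -7, "height": 1.5, "unknown": {"signature": 0xBEEF}}
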